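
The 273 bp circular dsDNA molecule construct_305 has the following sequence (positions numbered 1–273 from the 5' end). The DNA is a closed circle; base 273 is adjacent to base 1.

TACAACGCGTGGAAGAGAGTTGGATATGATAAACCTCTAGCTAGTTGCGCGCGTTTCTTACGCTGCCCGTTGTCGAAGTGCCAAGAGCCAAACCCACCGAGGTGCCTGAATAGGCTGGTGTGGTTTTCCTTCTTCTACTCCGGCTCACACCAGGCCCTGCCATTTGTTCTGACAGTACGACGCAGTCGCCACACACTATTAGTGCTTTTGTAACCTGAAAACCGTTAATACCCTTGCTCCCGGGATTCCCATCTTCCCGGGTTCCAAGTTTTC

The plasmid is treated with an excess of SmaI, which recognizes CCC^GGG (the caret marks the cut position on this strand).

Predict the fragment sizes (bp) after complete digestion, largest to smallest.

SmaI sites (CCCGGG) start at positions 239, 256.
SmaI cuts after base 3 of each site, so after positions 241, 258.
Circular molecule, 2 cuts → 2 fragments:
  242–258 → 17 bp
  259–273 then 1–241 → 15 + 241 = 256 bp
Sorted largest to smallest: 256, 17 bp.

256, 17 bp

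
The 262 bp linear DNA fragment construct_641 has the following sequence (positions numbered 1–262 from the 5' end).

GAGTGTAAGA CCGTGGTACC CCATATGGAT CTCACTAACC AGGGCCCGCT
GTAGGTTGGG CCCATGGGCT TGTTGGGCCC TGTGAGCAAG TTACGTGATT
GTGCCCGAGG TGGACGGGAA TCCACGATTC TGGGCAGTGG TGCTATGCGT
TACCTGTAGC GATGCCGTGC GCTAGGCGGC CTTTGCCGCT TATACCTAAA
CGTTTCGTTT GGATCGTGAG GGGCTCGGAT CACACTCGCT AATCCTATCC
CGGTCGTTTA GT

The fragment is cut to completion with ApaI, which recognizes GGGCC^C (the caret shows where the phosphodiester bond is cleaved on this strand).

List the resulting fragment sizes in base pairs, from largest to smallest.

ApaI sites (GGGCCC) start at positions 42, 58, 75.
ApaI cuts after base 5 of each site (before the last base), so after positions 46, 62, 79.
Linear molecule, 3 cuts → 4 fragments:
  1–46 → 46 bp
  47–62 → 16 bp
  63–79 → 17 bp
  80–262 → 183 bp
Sorted largest to smallest: 183, 46, 17, 16 bp.

183, 46, 17, 16 bp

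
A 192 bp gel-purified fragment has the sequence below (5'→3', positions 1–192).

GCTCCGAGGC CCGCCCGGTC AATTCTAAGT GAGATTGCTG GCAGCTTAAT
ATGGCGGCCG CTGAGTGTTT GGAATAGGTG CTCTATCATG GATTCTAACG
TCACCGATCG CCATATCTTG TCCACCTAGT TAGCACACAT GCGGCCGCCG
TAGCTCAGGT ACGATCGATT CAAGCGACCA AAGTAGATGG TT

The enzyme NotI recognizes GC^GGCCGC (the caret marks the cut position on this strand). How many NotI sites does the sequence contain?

2

GCGGCCGC occurs starting at positions 54, 141.
NotI cuts at 2 sites.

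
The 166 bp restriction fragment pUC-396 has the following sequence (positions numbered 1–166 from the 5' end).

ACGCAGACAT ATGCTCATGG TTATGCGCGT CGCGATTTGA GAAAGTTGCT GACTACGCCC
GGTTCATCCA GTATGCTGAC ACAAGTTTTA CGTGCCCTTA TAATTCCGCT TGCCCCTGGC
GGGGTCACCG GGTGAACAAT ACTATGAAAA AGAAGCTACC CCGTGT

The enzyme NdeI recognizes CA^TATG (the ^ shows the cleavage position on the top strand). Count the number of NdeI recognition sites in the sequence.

CATATG occurs starting at position 8.
NdeI cuts at 1 site.

1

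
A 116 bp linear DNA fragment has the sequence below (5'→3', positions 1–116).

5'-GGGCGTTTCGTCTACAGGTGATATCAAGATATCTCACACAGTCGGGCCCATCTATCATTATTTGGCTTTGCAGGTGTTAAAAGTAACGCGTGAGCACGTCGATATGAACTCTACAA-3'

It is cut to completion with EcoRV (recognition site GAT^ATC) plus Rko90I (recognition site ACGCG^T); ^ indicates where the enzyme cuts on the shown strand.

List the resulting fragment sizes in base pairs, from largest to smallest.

EcoRV sites (GATATC) start at positions 20, 28.
EcoRV cuts after base 3 of each site, so after positions 22, 30.
The Rko90I site (ACGCGT) starts at position 86.
Rko90I cuts after base 5 of each site (before the last base), so after position 90.
Combined cut positions: 22, 30, 90.
Linear molecule, 3 cuts → 4 fragments:
  1–22 → 22 bp
  23–30 → 8 bp
  31–90 → 60 bp
  91–116 → 26 bp
Sorted largest to smallest: 60, 26, 22, 8 bp.

60, 26, 22, 8 bp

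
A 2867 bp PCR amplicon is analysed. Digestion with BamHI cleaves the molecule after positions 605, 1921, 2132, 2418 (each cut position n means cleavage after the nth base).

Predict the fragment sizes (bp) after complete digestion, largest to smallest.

Linear molecule, 4 cuts → 5 fragments:
  605 − 0 = 605 bp
  1921 − 605 = 1316 bp
  2132 − 1921 = 211 bp
  2418 − 2132 = 286 bp
  2867 − 2418 = 449 bp
Sorted largest to smallest: 1316, 605, 449, 286, 211 bp.

1316, 605, 449, 286, 211 bp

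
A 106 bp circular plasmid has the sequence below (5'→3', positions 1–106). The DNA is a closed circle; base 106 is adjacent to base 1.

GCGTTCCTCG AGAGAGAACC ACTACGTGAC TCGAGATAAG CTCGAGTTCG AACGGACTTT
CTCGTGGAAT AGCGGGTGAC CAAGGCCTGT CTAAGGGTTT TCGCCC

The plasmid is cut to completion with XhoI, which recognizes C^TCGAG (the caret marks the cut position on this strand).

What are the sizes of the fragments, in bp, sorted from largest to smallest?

72, 23, 11 bp

XhoI sites (CTCGAG) start at positions 7, 30, 41.
XhoI cuts after the first base of each site, so after positions 7, 30, 41.
Circular molecule, 3 cuts → 3 fragments:
  8–30 → 23 bp
  31–41 → 11 bp
  42–106 then 1–7 → 65 + 7 = 72 bp
Sorted largest to smallest: 72, 23, 11 bp.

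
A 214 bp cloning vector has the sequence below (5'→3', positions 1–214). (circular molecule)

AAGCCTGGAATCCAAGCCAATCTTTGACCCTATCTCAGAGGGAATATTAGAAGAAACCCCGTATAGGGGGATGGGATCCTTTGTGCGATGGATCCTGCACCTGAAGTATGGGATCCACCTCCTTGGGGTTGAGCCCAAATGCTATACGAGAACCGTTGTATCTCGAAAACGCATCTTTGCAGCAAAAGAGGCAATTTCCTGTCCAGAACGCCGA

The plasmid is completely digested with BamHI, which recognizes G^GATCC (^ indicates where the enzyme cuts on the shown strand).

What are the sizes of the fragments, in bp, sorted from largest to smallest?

177, 21, 16 bp

BamHI sites (GGATCC) start at positions 74, 90, 111.
BamHI cuts after the first base of each site, so after positions 74, 90, 111.
Circular molecule, 3 cuts → 3 fragments:
  75–90 → 16 bp
  91–111 → 21 bp
  112–214 then 1–74 → 103 + 74 = 177 bp
Sorted largest to smallest: 177, 21, 16 bp.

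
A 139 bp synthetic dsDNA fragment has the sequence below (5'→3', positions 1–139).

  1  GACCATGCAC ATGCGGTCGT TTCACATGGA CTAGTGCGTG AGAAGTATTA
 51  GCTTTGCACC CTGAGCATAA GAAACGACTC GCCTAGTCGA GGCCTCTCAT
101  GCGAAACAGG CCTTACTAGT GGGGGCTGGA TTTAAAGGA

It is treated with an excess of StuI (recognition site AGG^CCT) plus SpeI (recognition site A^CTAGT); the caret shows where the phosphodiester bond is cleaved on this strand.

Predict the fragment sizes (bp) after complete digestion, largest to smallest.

62, 30, 24, 18, 5 bp

StuI sites (AGGCCT) start at positions 90, 108.
StuI cuts after base 3 of each site, so after positions 92, 110.
SpeI sites (ACTAGT) start at positions 30, 115.
SpeI cuts after the first base of each site, so after positions 30, 115.
Combined cut positions: 30, 92, 110, 115.
Linear molecule, 4 cuts → 5 fragments:
  1–30 → 30 bp
  31–92 → 62 bp
  93–110 → 18 bp
  111–115 → 5 bp
  116–139 → 24 bp
Sorted largest to smallest: 62, 30, 24, 18, 5 bp.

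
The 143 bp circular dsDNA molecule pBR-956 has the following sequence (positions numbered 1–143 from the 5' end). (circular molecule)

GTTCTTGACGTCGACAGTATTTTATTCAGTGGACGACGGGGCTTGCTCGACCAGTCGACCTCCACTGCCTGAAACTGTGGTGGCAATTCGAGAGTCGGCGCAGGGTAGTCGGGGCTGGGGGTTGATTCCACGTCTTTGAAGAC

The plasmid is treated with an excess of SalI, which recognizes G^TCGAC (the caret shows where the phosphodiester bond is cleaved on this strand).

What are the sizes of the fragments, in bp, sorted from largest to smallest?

SalI sites (GTCGAC) start at positions 10, 54.
SalI cuts after the first base of each site, so after positions 10, 54.
Circular molecule, 2 cuts → 2 fragments:
  11–54 → 44 bp
  55–143 then 1–10 → 89 + 10 = 99 bp
Sorted largest to smallest: 99, 44 bp.

99, 44 bp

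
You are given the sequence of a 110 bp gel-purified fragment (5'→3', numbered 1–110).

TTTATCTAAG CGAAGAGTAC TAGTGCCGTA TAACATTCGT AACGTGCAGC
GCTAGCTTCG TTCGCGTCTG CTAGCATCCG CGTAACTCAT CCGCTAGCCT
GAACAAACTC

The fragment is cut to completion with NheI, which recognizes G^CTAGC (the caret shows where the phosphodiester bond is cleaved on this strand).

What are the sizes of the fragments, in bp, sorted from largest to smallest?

51, 23, 19, 17 bp

NheI sites (GCTAGC) start at positions 51, 70, 93.
NheI cuts after the first base of each site, so after positions 51, 70, 93.
Linear molecule, 3 cuts → 4 fragments:
  1–51 → 51 bp
  52–70 → 19 bp
  71–93 → 23 bp
  94–110 → 17 bp
Sorted largest to smallest: 51, 23, 19, 17 bp.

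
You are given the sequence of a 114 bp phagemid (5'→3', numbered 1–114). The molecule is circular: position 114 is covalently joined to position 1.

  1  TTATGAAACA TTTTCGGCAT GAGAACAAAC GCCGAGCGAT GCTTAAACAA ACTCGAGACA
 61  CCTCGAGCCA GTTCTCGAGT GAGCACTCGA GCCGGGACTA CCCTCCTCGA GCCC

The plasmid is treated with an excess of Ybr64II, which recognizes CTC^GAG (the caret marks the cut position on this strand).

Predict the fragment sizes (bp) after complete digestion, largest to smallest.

60, 20, 12, 12, 10 bp

Ybr64II sites (CTCGAG) start at positions 52, 62, 74, 86, 106.
Ybr64II cuts after base 3 of each site, so after positions 54, 64, 76, 88, 108.
Circular molecule, 5 cuts → 5 fragments:
  55–64 → 10 bp
  65–76 → 12 bp
  77–88 → 12 bp
  89–108 → 20 bp
  109–114 then 1–54 → 6 + 54 = 60 bp
Sorted largest to smallest: 60, 20, 12, 12, 10 bp.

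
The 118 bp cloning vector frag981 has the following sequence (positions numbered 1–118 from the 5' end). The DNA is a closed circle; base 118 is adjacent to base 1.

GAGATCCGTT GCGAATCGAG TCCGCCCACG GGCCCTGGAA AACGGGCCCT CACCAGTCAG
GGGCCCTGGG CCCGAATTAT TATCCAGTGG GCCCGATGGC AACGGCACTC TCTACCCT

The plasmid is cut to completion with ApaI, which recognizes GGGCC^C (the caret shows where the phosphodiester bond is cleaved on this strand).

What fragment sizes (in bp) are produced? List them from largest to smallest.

ApaI sites (GGGCCC) start at positions 30, 44, 61, 68, 89.
ApaI cuts after base 5 of each site (before the last base), so after positions 34, 48, 65, 72, 93.
Circular molecule, 5 cuts → 5 fragments:
  35–48 → 14 bp
  49–65 → 17 bp
  66–72 → 7 bp
  73–93 → 21 bp
  94–118 then 1–34 → 25 + 34 = 59 bp
Sorted largest to smallest: 59, 21, 17, 14, 7 bp.

59, 21, 17, 14, 7 bp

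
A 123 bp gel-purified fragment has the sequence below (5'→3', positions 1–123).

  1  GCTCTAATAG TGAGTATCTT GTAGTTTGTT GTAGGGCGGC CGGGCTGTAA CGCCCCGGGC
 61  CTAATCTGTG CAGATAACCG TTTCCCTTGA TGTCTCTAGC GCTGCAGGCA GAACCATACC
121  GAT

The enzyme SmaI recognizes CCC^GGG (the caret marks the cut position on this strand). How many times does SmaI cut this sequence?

1

CCCGGG occurs starting at position 54.
SmaI cuts at 1 site.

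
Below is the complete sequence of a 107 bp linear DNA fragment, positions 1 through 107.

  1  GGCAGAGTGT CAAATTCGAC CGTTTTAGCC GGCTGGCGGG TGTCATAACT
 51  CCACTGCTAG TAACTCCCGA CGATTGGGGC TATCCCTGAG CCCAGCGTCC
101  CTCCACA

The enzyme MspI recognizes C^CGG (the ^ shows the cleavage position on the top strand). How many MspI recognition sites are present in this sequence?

1

CCGG occurs starting at position 29.
MspI cuts at 1 site.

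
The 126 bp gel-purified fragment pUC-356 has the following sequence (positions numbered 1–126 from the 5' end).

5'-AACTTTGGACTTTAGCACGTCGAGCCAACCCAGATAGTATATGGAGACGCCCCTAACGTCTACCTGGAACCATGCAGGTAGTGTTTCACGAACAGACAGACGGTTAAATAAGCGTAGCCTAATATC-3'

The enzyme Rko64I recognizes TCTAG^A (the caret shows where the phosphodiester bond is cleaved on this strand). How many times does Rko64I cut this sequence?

0

No occurrence of TCTAGA is present in the sequence.
Rko64I does not cut: 0 sites.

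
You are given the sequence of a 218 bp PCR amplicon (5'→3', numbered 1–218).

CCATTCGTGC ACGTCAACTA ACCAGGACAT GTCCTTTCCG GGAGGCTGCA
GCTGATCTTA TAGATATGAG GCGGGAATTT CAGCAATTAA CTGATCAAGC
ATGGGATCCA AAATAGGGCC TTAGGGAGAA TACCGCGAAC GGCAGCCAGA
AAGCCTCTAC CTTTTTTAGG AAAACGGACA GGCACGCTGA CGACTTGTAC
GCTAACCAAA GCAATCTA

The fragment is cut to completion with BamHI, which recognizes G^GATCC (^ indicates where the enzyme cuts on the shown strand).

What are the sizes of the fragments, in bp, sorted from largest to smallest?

The BamHI site (GGATCC) starts at position 104.
BamHI cuts after the first base of each site, so after position 104.
Linear molecule, 1 cut → 2 fragments:
  1–104 → 104 bp
  105–218 → 114 bp
Sorted largest to smallest: 114, 104 bp.

114, 104 bp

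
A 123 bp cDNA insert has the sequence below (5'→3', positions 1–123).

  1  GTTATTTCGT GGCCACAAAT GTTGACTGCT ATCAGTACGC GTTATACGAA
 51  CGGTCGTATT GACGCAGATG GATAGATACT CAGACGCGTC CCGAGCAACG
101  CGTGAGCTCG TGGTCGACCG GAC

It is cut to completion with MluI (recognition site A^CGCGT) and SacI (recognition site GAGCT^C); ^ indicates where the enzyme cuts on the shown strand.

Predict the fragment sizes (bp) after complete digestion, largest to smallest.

47, 37, 15, 14, 10 bp

MluI sites (ACGCGT) start at positions 37, 84, 98.
MluI cuts after the first base of each site, so after positions 37, 84, 98.
The SacI site (GAGCTC) starts at position 104.
SacI cuts after base 5 of each site (before the last base), so after position 108.
Combined cut positions: 37, 84, 98, 108.
Linear molecule, 4 cuts → 5 fragments:
  1–37 → 37 bp
  38–84 → 47 bp
  85–98 → 14 bp
  99–108 → 10 bp
  109–123 → 15 bp
Sorted largest to smallest: 47, 37, 15, 14, 10 bp.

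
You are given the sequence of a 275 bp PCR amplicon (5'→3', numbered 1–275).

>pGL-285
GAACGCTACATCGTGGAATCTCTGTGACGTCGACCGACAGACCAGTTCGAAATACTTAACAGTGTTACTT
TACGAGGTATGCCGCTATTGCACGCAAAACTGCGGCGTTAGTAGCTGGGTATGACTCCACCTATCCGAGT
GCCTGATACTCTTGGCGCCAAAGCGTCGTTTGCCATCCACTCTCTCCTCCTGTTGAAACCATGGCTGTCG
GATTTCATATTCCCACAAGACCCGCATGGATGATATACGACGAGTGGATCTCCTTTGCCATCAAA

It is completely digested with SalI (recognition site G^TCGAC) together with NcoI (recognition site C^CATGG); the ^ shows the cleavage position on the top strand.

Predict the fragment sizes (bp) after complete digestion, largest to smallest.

The SalI site (GTCGAC) starts at position 29.
SalI cuts after the first base of each site, so after position 29.
The NcoI site (CCATGG) starts at position 199.
NcoI cuts after the first base of each site, so after position 199.
Combined cut positions: 29, 199.
Linear molecule, 2 cuts → 3 fragments:
  1–29 → 29 bp
  30–199 → 170 bp
  200–275 → 76 bp
Sorted largest to smallest: 170, 76, 29 bp.

170, 76, 29 bp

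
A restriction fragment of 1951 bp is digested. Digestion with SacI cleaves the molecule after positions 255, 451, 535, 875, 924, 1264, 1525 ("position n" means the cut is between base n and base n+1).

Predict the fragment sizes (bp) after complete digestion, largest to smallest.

426, 340, 340, 261, 255, 196, 84, 49 bp

Linear molecule, 7 cuts → 8 fragments:
  255 − 0 = 255 bp
  451 − 255 = 196 bp
  535 − 451 = 84 bp
  875 − 535 = 340 bp
  924 − 875 = 49 bp
  1264 − 924 = 340 bp
  1525 − 1264 = 261 bp
  1951 − 1525 = 426 bp
Sorted largest to smallest: 426, 340, 340, 261, 255, 196, 84, 49 bp.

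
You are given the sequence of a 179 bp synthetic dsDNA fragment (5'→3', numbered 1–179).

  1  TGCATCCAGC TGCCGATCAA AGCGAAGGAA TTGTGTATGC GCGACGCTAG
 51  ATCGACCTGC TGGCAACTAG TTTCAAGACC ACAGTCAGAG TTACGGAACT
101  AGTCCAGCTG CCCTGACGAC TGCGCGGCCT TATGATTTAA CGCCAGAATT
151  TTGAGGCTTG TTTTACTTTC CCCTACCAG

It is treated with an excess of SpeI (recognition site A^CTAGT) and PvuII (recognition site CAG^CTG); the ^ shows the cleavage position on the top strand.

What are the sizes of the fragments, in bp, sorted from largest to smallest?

72, 57, 32, 9, 9 bp

SpeI sites (ACTAGT) start at positions 66, 98.
SpeI cuts after the first base of each site, so after positions 66, 98.
PvuII sites (CAGCTG) start at positions 7, 105.
PvuII cuts after base 3 of each site, so after positions 9, 107.
Combined cut positions: 9, 66, 98, 107.
Linear molecule, 4 cuts → 5 fragments:
  1–9 → 9 bp
  10–66 → 57 bp
  67–98 → 32 bp
  99–107 → 9 bp
  108–179 → 72 bp
Sorted largest to smallest: 72, 57, 32, 9, 9 bp.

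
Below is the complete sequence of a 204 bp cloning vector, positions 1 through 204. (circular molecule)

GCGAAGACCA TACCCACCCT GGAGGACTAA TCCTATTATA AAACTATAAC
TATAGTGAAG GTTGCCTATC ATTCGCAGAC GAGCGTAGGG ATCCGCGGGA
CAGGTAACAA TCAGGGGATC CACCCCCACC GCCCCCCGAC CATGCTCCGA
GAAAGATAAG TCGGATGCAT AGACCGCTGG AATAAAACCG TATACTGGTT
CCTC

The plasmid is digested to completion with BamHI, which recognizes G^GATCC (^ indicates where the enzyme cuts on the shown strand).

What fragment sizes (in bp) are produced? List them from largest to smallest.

177, 27 bp

BamHI sites (GGATCC) start at positions 89, 116.
BamHI cuts after the first base of each site, so after positions 89, 116.
Circular molecule, 2 cuts → 2 fragments:
  90–116 → 27 bp
  117–204 then 1–89 → 88 + 89 = 177 bp
Sorted largest to smallest: 177, 27 bp.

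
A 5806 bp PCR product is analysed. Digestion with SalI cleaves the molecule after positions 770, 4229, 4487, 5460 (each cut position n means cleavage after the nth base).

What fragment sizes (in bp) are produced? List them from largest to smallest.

Linear molecule, 4 cuts → 5 fragments:
  770 − 0 = 770 bp
  4229 − 770 = 3459 bp
  4487 − 4229 = 258 bp
  5460 − 4487 = 973 bp
  5806 − 5460 = 346 bp
Sorted largest to smallest: 3459, 973, 770, 346, 258 bp.

3459, 973, 770, 346, 258 bp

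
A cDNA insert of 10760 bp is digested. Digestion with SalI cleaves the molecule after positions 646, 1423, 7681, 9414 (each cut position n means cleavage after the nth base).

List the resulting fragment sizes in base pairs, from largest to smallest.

6258, 1733, 1346, 777, 646 bp

Linear molecule, 4 cuts → 5 fragments:
  646 − 0 = 646 bp
  1423 − 646 = 777 bp
  7681 − 1423 = 6258 bp
  9414 − 7681 = 1733 bp
  10760 − 9414 = 1346 bp
Sorted largest to smallest: 6258, 1733, 1346, 777, 646 bp.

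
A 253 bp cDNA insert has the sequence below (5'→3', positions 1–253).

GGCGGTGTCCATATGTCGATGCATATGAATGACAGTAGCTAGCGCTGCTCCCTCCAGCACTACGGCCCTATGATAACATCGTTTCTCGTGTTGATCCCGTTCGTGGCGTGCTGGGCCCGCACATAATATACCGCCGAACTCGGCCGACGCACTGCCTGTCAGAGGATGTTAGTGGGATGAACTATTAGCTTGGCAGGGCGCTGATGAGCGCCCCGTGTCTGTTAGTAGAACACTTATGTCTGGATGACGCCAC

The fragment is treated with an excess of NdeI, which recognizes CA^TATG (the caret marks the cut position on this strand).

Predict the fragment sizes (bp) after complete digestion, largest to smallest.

230, 12, 11 bp

NdeI sites (CATATG) start at positions 10, 22.
NdeI cuts after base 2 of each site, so after positions 11, 23.
Linear molecule, 2 cuts → 3 fragments:
  1–11 → 11 bp
  12–23 → 12 bp
  24–253 → 230 bp
Sorted largest to smallest: 230, 12, 11 bp.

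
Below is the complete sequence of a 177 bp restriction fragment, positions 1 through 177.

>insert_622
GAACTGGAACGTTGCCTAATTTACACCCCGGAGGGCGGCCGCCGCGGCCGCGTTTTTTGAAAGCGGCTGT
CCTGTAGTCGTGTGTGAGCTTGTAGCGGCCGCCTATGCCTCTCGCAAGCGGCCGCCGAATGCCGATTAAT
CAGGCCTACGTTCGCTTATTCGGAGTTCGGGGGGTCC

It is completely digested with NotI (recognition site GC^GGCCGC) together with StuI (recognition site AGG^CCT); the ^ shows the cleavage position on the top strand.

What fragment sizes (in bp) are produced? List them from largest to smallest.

51, 36, 33, 25, 23, 9 bp

NotI sites (GCGGCCGC) start at positions 35, 44, 95, 118.
NotI cuts after base 2 of each site, so after positions 36, 45, 96, 119.
The StuI site (AGGCCT) starts at position 142.
StuI cuts after base 3 of each site, so after position 144.
Combined cut positions: 36, 45, 96, 119, 144.
Linear molecule, 5 cuts → 6 fragments:
  1–36 → 36 bp
  37–45 → 9 bp
  46–96 → 51 bp
  97–119 → 23 bp
  120–144 → 25 bp
  145–177 → 33 bp
Sorted largest to smallest: 51, 36, 33, 25, 23, 9 bp.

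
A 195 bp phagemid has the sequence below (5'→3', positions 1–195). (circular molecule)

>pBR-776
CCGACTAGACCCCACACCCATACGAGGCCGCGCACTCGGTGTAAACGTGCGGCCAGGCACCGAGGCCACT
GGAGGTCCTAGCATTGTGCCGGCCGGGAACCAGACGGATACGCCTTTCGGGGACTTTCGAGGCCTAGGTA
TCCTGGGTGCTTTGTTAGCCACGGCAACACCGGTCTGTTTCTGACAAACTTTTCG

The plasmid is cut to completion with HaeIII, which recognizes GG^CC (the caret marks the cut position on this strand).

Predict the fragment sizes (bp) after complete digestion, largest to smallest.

HaeIII sites (GGCC) start at positions 26, 51, 64, 91, 131.
HaeIII cuts after base 2 of each site, so after positions 27, 52, 65, 92, 132.
Circular molecule, 5 cuts → 5 fragments:
  28–52 → 25 bp
  53–65 → 13 bp
  66–92 → 27 bp
  93–132 → 40 bp
  133–195 then 1–27 → 63 + 27 = 90 bp
Sorted largest to smallest: 90, 40, 27, 25, 13 bp.

90, 40, 27, 25, 13 bp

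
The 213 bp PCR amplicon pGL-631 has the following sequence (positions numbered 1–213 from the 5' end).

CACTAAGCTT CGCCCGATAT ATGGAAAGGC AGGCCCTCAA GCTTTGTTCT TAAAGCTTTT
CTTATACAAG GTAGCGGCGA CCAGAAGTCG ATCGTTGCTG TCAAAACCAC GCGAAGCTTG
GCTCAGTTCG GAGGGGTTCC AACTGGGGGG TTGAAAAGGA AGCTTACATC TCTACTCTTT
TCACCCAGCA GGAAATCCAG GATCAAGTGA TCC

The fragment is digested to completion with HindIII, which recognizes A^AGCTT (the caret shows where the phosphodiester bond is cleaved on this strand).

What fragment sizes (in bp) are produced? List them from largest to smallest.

HindIII sites (AAGCTT) start at positions 5, 39, 53, 114, 160.
HindIII cuts after the first base of each site, so after positions 5, 39, 53, 114, 160.
Linear molecule, 5 cuts → 6 fragments:
  1–5 → 5 bp
  6–39 → 34 bp
  40–53 → 14 bp
  54–114 → 61 bp
  115–160 → 46 bp
  161–213 → 53 bp
Sorted largest to smallest: 61, 53, 46, 34, 14, 5 bp.

61, 53, 46, 34, 14, 5 bp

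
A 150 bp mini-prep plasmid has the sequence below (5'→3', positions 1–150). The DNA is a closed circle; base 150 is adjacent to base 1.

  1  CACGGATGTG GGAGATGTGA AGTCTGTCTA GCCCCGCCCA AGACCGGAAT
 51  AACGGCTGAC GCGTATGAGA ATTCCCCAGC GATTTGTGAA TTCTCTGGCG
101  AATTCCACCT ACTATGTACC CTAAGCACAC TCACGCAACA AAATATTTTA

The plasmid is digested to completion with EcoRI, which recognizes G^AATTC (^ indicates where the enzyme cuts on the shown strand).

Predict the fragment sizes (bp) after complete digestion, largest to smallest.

119, 19, 12 bp

EcoRI sites (GAATTC) start at positions 69, 88, 100.
EcoRI cuts after the first base of each site, so after positions 69, 88, 100.
Circular molecule, 3 cuts → 3 fragments:
  70–88 → 19 bp
  89–100 → 12 bp
  101–150 then 1–69 → 50 + 69 = 119 bp
Sorted largest to smallest: 119, 19, 12 bp.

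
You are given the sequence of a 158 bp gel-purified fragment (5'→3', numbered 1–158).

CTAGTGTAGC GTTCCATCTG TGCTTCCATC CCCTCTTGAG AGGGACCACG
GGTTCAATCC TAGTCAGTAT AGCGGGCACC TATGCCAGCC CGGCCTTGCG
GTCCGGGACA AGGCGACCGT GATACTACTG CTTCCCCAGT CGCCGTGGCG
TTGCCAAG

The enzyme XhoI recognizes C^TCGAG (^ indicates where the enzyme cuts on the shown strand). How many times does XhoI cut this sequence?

0

No occurrence of CTCGAG is present in the sequence.
XhoI does not cut: 0 sites.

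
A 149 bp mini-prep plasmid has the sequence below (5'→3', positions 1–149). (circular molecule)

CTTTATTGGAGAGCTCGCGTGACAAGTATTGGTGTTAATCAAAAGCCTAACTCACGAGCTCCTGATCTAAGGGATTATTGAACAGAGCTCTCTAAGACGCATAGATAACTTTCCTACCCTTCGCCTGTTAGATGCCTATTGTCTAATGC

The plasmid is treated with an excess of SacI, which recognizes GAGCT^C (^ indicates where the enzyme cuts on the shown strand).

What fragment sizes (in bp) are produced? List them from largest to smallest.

75, 45, 29 bp

SacI sites (GAGCTC) start at positions 11, 56, 85.
SacI cuts after base 5 of each site (before the last base), so after positions 15, 60, 89.
Circular molecule, 3 cuts → 3 fragments:
  16–60 → 45 bp
  61–89 → 29 bp
  90–149 then 1–15 → 60 + 15 = 75 bp
Sorted largest to smallest: 75, 45, 29 bp.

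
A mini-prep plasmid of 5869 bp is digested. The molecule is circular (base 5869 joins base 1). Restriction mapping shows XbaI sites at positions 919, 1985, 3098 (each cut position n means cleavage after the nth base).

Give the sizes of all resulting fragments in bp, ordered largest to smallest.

3690, 1113, 1066 bp

Circular molecule, 3 cuts → 3 fragments:
  1985 − 919 = 1066 bp
  3098 − 1985 = 1113 bp
  wrap: 5869 − 3098 + 919 = 3690 bp
Sorted largest to smallest: 3690, 1113, 1066 bp.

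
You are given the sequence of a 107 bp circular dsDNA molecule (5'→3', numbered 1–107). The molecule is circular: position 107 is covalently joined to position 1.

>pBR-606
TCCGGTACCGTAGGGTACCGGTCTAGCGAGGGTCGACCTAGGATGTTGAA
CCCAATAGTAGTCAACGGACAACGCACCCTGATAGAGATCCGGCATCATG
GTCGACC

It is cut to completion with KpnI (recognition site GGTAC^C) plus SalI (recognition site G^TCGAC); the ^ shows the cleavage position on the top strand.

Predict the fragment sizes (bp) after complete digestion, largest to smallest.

KpnI sites (GGTACC) start at positions 4, 14.
KpnI cuts after base 5 of each site (before the last base), so after positions 8, 18.
SalI sites (GTCGAC) start at positions 32, 101.
SalI cuts after the first base of each site, so after positions 32, 101.
Combined cut positions: 8, 18, 32, 101.
Circular molecule, 4 cuts → 4 fragments:
  9–18 → 10 bp
  19–32 → 14 bp
  33–101 → 69 bp
  102–107 then 1–8 → 6 + 8 = 14 bp
Sorted largest to smallest: 69, 14, 14, 10 bp.

69, 14, 14, 10 bp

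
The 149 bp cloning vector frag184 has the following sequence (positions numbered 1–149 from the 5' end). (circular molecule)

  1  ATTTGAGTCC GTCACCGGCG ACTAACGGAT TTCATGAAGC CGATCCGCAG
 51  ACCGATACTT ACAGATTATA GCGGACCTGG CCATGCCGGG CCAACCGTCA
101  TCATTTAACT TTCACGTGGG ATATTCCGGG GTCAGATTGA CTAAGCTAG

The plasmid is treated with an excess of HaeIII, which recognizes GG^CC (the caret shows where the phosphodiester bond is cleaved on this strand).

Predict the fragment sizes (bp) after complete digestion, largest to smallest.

HaeIII sites (GGCC) start at positions 79, 89.
HaeIII cuts after base 2 of each site, so after positions 80, 90.
Circular molecule, 2 cuts → 2 fragments:
  81–90 → 10 bp
  91–149 then 1–80 → 59 + 80 = 139 bp
Sorted largest to smallest: 139, 10 bp.

139, 10 bp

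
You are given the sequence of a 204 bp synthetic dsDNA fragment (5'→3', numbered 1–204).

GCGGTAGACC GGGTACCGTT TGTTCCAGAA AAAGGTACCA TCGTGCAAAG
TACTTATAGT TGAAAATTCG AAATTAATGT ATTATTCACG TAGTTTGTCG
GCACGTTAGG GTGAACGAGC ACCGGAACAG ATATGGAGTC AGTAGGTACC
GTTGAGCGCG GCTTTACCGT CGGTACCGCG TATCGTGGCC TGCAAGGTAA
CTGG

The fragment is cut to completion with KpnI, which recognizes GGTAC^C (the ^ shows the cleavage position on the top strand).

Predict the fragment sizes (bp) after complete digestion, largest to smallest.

111, 28, 27, 22, 16 bp

KpnI sites (GGTACC) start at positions 12, 34, 145, 172.
KpnI cuts after base 5 of each site (before the last base), so after positions 16, 38, 149, 176.
Linear molecule, 4 cuts → 5 fragments:
  1–16 → 16 bp
  17–38 → 22 bp
  39–149 → 111 bp
  150–176 → 27 bp
  177–204 → 28 bp
Sorted largest to smallest: 111, 28, 27, 22, 16 bp.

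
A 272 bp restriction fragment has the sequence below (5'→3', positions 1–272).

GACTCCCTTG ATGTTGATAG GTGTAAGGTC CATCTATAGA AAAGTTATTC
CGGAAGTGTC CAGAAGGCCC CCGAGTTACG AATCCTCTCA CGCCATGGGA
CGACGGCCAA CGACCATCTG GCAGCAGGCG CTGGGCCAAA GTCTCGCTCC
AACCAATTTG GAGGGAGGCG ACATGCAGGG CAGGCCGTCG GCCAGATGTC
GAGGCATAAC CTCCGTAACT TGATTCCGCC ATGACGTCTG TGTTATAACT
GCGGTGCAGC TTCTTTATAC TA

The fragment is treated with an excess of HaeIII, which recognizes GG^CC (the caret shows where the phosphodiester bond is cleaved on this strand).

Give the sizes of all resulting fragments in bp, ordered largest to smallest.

HaeIII sites (GGCC) start at positions 66, 105, 134, 183, 190.
HaeIII cuts after base 2 of each site, so after positions 67, 106, 135, 184, 191.
Linear molecule, 5 cuts → 6 fragments:
  1–67 → 67 bp
  68–106 → 39 bp
  107–135 → 29 bp
  136–184 → 49 bp
  185–191 → 7 bp
  192–272 → 81 bp
Sorted largest to smallest: 81, 67, 49, 39, 29, 7 bp.

81, 67, 49, 39, 29, 7 bp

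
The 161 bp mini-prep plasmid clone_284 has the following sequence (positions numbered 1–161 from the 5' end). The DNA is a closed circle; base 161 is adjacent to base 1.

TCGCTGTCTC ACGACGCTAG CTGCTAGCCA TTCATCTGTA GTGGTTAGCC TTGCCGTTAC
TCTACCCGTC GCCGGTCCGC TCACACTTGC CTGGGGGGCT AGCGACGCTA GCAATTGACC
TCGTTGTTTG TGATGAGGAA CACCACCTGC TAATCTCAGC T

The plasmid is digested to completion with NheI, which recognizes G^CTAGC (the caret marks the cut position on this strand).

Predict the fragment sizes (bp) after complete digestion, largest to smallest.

75, 70, 9, 7 bp

NheI sites (GCTAGC) start at positions 16, 23, 98, 107.
NheI cuts after the first base of each site, so after positions 16, 23, 98, 107.
Circular molecule, 4 cuts → 4 fragments:
  17–23 → 7 bp
  24–98 → 75 bp
  99–107 → 9 bp
  108–161 then 1–16 → 54 + 16 = 70 bp
Sorted largest to smallest: 75, 70, 9, 7 bp.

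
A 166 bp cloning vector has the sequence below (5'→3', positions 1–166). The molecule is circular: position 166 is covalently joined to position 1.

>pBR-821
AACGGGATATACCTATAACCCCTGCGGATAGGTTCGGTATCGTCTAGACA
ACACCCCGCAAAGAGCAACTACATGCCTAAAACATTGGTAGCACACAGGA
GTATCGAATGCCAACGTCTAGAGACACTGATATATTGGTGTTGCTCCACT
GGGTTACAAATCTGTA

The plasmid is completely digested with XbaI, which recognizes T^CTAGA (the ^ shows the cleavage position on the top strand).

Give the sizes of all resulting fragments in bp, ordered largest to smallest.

92, 74 bp

XbaI sites (TCTAGA) start at positions 43, 117.
XbaI cuts after the first base of each site, so after positions 43, 117.
Circular molecule, 2 cuts → 2 fragments:
  44–117 → 74 bp
  118–166 then 1–43 → 49 + 43 = 92 bp
Sorted largest to smallest: 92, 74 bp.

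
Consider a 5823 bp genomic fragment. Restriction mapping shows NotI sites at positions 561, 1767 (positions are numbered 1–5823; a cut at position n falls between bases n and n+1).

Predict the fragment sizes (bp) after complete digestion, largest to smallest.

Linear molecule, 2 cuts → 3 fragments:
  561 − 0 = 561 bp
  1767 − 561 = 1206 bp
  5823 − 1767 = 4056 bp
Sorted largest to smallest: 4056, 1206, 561 bp.

4056, 1206, 561 bp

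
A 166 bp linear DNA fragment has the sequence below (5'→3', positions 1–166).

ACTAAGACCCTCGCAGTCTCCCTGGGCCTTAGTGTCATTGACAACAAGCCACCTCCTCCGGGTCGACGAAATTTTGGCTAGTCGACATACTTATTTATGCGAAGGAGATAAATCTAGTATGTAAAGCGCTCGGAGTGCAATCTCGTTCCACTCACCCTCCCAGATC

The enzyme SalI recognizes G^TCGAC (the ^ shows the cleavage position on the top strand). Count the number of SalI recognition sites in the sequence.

2

GTCGAC occurs starting at positions 62, 81.
SalI cuts at 2 sites.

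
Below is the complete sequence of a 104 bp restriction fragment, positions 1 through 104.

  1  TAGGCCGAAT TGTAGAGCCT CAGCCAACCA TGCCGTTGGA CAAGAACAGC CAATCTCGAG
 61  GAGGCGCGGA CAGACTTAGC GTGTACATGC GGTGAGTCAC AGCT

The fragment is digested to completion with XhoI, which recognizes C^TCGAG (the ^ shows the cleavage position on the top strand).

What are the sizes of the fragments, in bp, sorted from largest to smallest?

The XhoI site (CTCGAG) starts at position 55.
XhoI cuts after the first base of each site, so after position 55.
Linear molecule, 1 cut → 2 fragments:
  1–55 → 55 bp
  56–104 → 49 bp
Sorted largest to smallest: 55, 49 bp.

55, 49 bp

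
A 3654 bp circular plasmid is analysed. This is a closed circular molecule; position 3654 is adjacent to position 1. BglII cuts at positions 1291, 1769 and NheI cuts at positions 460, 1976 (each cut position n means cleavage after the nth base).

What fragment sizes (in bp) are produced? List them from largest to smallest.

2138, 831, 478, 207 bp

Combined cut positions (sorted): 460, 1291, 1769, 1976.
Circular molecule, 4 cuts → 4 fragments:
  1291 − 460 = 831 bp
  1769 − 1291 = 478 bp
  1976 − 1769 = 207 bp
  wrap: 3654 − 1976 + 460 = 2138 bp
Sorted largest to smallest: 2138, 831, 478, 207 bp.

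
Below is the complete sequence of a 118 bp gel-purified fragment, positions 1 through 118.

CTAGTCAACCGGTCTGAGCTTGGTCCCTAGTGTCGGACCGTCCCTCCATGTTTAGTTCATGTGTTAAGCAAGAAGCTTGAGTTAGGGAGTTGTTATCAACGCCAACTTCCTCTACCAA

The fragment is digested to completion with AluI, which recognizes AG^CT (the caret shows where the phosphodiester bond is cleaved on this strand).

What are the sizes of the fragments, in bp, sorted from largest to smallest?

AluI sites (AGCT) start at positions 17, 74.
AluI cuts after base 2 of each site, so after positions 18, 75.
Linear molecule, 2 cuts → 3 fragments:
  1–18 → 18 bp
  19–75 → 57 bp
  76–118 → 43 bp
Sorted largest to smallest: 57, 43, 18 bp.

57, 43, 18 bp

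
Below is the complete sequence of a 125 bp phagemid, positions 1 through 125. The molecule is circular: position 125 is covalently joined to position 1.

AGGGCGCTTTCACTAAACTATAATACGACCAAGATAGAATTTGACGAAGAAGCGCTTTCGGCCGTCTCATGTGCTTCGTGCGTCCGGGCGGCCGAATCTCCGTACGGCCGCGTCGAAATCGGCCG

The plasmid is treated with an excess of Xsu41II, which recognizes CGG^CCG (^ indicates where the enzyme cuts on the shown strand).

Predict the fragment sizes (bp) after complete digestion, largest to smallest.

64, 30, 16, 15 bp

Xsu41II sites (CGGCCG) start at positions 59, 89, 105, 120.
Xsu41II cuts after base 3 of each site, so after positions 61, 91, 107, 122.
Circular molecule, 4 cuts → 4 fragments:
  62–91 → 30 bp
  92–107 → 16 bp
  108–122 → 15 bp
  123–125 then 1–61 → 3 + 61 = 64 bp
Sorted largest to smallest: 64, 30, 16, 15 bp.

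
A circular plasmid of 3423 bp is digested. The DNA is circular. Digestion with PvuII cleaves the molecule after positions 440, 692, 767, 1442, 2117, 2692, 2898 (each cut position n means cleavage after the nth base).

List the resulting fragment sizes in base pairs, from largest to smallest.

965, 675, 675, 575, 252, 206, 75 bp

Circular molecule, 7 cuts → 7 fragments:
  692 − 440 = 252 bp
  767 − 692 = 75 bp
  1442 − 767 = 675 bp
  2117 − 1442 = 675 bp
  2692 − 2117 = 575 bp
  2898 − 2692 = 206 bp
  wrap: 3423 − 2898 + 440 = 965 bp
Sorted largest to smallest: 965, 675, 675, 575, 252, 206, 75 bp.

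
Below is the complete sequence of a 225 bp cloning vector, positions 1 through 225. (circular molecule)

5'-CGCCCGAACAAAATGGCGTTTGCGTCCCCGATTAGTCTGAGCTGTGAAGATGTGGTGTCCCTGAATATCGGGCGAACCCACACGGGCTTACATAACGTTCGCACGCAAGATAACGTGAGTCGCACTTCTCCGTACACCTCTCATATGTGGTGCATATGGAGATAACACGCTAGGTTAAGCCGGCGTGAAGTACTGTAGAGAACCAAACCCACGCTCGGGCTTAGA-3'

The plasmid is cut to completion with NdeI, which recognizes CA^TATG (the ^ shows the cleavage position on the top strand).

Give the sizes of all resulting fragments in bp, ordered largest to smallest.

214, 11 bp

NdeI sites (CATATG) start at positions 142, 153.
NdeI cuts after base 2 of each site, so after positions 143, 154.
Circular molecule, 2 cuts → 2 fragments:
  144–154 → 11 bp
  155–225 then 1–143 → 71 + 143 = 214 bp
Sorted largest to smallest: 214, 11 bp.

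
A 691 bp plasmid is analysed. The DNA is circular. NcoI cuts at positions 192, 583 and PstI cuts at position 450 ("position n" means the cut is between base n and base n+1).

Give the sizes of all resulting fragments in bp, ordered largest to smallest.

300, 258, 133 bp

Combined cut positions (sorted): 192, 450, 583.
Circular molecule, 3 cuts → 3 fragments:
  450 − 192 = 258 bp
  583 − 450 = 133 bp
  wrap: 691 − 583 + 192 = 300 bp
Sorted largest to smallest: 300, 258, 133 bp.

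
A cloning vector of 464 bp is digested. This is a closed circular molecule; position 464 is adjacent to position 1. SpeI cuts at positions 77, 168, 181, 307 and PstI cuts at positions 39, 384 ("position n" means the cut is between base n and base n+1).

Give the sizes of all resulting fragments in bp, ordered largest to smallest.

126, 119, 91, 77, 38, 13 bp

Combined cut positions (sorted): 39, 77, 168, 181, 307, 384.
Circular molecule, 6 cuts → 6 fragments:
  77 − 39 = 38 bp
  168 − 77 = 91 bp
  181 − 168 = 13 bp
  307 − 181 = 126 bp
  384 − 307 = 77 bp
  wrap: 464 − 384 + 39 = 119 bp
Sorted largest to smallest: 126, 119, 91, 77, 38, 13 bp.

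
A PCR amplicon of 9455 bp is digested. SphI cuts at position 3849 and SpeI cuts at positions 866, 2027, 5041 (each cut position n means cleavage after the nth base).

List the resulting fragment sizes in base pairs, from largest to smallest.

4414, 1822, 1192, 1161, 866 bp

Combined cut positions (sorted): 866, 2027, 3849, 5041.
Linear molecule, 4 cuts → 5 fragments:
  866 − 0 = 866 bp
  2027 − 866 = 1161 bp
  3849 − 2027 = 1822 bp
  5041 − 3849 = 1192 bp
  9455 − 5041 = 4414 bp
Sorted largest to smallest: 4414, 1822, 1192, 1161, 866 bp.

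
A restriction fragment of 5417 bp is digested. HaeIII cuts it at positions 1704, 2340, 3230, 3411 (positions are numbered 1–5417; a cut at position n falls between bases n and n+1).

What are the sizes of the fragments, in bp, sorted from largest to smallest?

2006, 1704, 890, 636, 181 bp

Linear molecule, 4 cuts → 5 fragments:
  1704 − 0 = 1704 bp
  2340 − 1704 = 636 bp
  3230 − 2340 = 890 bp
  3411 − 3230 = 181 bp
  5417 − 3411 = 2006 bp
Sorted largest to smallest: 2006, 1704, 890, 636, 181 bp.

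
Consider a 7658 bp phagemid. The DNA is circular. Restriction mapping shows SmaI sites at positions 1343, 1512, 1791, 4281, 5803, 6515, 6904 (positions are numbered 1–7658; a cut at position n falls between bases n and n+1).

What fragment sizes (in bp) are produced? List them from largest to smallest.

Circular molecule, 7 cuts → 7 fragments:
  1512 − 1343 = 169 bp
  1791 − 1512 = 279 bp
  4281 − 1791 = 2490 bp
  5803 − 4281 = 1522 bp
  6515 − 5803 = 712 bp
  6904 − 6515 = 389 bp
  wrap: 7658 − 6904 + 1343 = 2097 bp
Sorted largest to smallest: 2490, 2097, 1522, 712, 389, 279, 169 bp.

2490, 2097, 1522, 712, 389, 279, 169 bp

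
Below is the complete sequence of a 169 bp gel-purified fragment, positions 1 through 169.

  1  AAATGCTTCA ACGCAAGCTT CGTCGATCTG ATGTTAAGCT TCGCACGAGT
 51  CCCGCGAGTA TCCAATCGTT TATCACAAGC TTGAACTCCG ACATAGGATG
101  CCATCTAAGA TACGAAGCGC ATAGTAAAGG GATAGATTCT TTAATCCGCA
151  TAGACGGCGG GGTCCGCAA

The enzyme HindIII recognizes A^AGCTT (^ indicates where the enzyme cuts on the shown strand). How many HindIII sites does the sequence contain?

3

AAGCTT occurs starting at positions 15, 36, 77.
HindIII cuts at 3 sites.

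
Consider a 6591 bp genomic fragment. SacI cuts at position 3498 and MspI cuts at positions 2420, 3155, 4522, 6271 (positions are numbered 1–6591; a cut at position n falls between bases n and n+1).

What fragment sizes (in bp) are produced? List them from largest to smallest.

2420, 1749, 1024, 735, 343, 320 bp

Combined cut positions (sorted): 2420, 3155, 3498, 4522, 6271.
Linear molecule, 5 cuts → 6 fragments:
  2420 − 0 = 2420 bp
  3155 − 2420 = 735 bp
  3498 − 3155 = 343 bp
  4522 − 3498 = 1024 bp
  6271 − 4522 = 1749 bp
  6591 − 6271 = 320 bp
Sorted largest to smallest: 2420, 1749, 1024, 735, 343, 320 bp.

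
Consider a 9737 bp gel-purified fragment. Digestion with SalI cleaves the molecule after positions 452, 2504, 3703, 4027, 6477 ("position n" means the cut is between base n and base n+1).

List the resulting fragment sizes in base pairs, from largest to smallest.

3260, 2450, 2052, 1199, 452, 324 bp

Linear molecule, 5 cuts → 6 fragments:
  452 − 0 = 452 bp
  2504 − 452 = 2052 bp
  3703 − 2504 = 1199 bp
  4027 − 3703 = 324 bp
  6477 − 4027 = 2450 bp
  9737 − 6477 = 3260 bp
Sorted largest to smallest: 3260, 2450, 2052, 1199, 452, 324 bp.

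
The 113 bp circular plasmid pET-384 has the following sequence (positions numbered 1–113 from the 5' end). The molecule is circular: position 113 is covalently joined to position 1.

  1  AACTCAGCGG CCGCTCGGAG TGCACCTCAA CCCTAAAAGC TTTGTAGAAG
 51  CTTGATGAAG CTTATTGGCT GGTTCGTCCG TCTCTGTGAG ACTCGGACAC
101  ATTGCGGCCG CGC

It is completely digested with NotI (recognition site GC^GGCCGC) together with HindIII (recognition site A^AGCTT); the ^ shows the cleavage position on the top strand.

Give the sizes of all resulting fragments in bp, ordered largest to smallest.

NotI sites (GCGGCCGC) start at positions 7, 104.
NotI cuts after base 2 of each site, so after positions 8, 105.
HindIII sites (AAGCTT) start at positions 37, 48, 58.
HindIII cuts after the first base of each site, so after positions 37, 48, 58.
Combined cut positions: 8, 37, 48, 58, 105.
Circular molecule, 5 cuts → 5 fragments:
  9–37 → 29 bp
  38–48 → 11 bp
  49–58 → 10 bp
  59–105 → 47 bp
  106–113 then 1–8 → 8 + 8 = 16 bp
Sorted largest to smallest: 47, 29, 16, 11, 10 bp.

47, 29, 16, 11, 10 bp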